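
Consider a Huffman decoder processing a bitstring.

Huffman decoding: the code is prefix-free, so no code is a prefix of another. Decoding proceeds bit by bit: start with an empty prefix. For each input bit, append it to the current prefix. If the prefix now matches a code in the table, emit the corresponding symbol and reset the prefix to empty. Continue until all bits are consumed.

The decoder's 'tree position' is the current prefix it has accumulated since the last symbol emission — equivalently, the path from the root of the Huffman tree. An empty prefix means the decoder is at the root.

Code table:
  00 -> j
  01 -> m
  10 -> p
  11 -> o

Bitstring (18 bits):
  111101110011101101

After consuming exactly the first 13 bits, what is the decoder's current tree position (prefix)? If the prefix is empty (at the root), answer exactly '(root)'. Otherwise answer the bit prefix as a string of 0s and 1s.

Answer: 1

Derivation:
Bit 0: prefix='1' (no match yet)
Bit 1: prefix='11' -> emit 'o', reset
Bit 2: prefix='1' (no match yet)
Bit 3: prefix='11' -> emit 'o', reset
Bit 4: prefix='0' (no match yet)
Bit 5: prefix='01' -> emit 'm', reset
Bit 6: prefix='1' (no match yet)
Bit 7: prefix='11' -> emit 'o', reset
Bit 8: prefix='0' (no match yet)
Bit 9: prefix='00' -> emit 'j', reset
Bit 10: prefix='1' (no match yet)
Bit 11: prefix='11' -> emit 'o', reset
Bit 12: prefix='1' (no match yet)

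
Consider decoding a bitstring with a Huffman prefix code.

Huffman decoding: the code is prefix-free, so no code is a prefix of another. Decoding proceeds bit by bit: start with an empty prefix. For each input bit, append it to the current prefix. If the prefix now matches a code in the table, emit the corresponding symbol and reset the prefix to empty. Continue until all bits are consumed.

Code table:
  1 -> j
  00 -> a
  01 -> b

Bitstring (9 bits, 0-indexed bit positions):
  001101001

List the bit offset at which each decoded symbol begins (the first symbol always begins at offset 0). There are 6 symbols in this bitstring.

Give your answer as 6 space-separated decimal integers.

Bit 0: prefix='0' (no match yet)
Bit 1: prefix='00' -> emit 'a', reset
Bit 2: prefix='1' -> emit 'j', reset
Bit 3: prefix='1' -> emit 'j', reset
Bit 4: prefix='0' (no match yet)
Bit 5: prefix='01' -> emit 'b', reset
Bit 6: prefix='0' (no match yet)
Bit 7: prefix='00' -> emit 'a', reset
Bit 8: prefix='1' -> emit 'j', reset

Answer: 0 2 3 4 6 8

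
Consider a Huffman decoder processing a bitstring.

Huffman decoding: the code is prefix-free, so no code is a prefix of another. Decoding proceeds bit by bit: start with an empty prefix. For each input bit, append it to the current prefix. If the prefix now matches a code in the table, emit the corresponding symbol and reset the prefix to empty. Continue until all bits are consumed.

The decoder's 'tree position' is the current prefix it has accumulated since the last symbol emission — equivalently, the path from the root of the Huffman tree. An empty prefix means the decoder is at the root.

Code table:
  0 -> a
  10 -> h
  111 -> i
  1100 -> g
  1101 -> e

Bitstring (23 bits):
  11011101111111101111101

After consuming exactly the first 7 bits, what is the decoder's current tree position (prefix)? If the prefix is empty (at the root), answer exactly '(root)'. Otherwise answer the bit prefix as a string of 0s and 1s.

Answer: 110

Derivation:
Bit 0: prefix='1' (no match yet)
Bit 1: prefix='11' (no match yet)
Bit 2: prefix='110' (no match yet)
Bit 3: prefix='1101' -> emit 'e', reset
Bit 4: prefix='1' (no match yet)
Bit 5: prefix='11' (no match yet)
Bit 6: prefix='110' (no match yet)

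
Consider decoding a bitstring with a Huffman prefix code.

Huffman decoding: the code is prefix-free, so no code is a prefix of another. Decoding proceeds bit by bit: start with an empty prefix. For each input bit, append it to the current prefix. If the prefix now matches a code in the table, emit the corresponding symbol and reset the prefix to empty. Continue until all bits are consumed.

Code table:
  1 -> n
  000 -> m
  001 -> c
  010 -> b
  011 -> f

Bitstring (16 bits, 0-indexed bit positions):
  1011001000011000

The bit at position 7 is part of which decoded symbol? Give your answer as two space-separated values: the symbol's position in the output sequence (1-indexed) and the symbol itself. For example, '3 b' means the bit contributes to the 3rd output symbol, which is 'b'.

Bit 0: prefix='1' -> emit 'n', reset
Bit 1: prefix='0' (no match yet)
Bit 2: prefix='01' (no match yet)
Bit 3: prefix='011' -> emit 'f', reset
Bit 4: prefix='0' (no match yet)
Bit 5: prefix='00' (no match yet)
Bit 6: prefix='001' -> emit 'c', reset
Bit 7: prefix='0' (no match yet)
Bit 8: prefix='00' (no match yet)
Bit 9: prefix='000' -> emit 'm', reset
Bit 10: prefix='0' (no match yet)
Bit 11: prefix='01' (no match yet)

Answer: 4 m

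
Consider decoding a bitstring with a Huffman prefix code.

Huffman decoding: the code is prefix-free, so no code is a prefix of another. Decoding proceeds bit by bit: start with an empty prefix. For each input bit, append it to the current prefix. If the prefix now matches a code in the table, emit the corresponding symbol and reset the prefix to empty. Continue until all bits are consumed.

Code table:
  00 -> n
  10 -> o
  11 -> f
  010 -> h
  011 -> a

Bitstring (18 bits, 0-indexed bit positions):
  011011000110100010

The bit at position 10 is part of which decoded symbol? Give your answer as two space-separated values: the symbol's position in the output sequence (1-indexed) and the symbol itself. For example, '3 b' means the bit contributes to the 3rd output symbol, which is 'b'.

Answer: 4 a

Derivation:
Bit 0: prefix='0' (no match yet)
Bit 1: prefix='01' (no match yet)
Bit 2: prefix='011' -> emit 'a', reset
Bit 3: prefix='0' (no match yet)
Bit 4: prefix='01' (no match yet)
Bit 5: prefix='011' -> emit 'a', reset
Bit 6: prefix='0' (no match yet)
Bit 7: prefix='00' -> emit 'n', reset
Bit 8: prefix='0' (no match yet)
Bit 9: prefix='01' (no match yet)
Bit 10: prefix='011' -> emit 'a', reset
Bit 11: prefix='0' (no match yet)
Bit 12: prefix='01' (no match yet)
Bit 13: prefix='010' -> emit 'h', reset
Bit 14: prefix='0' (no match yet)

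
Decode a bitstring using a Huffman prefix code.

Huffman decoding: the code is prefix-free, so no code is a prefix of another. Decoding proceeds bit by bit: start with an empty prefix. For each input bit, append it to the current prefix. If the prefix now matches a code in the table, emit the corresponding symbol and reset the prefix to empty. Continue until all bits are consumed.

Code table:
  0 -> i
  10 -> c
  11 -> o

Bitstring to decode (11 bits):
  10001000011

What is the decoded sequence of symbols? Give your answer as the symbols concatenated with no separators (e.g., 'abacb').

Bit 0: prefix='1' (no match yet)
Bit 1: prefix='10' -> emit 'c', reset
Bit 2: prefix='0' -> emit 'i', reset
Bit 3: prefix='0' -> emit 'i', reset
Bit 4: prefix='1' (no match yet)
Bit 5: prefix='10' -> emit 'c', reset
Bit 6: prefix='0' -> emit 'i', reset
Bit 7: prefix='0' -> emit 'i', reset
Bit 8: prefix='0' -> emit 'i', reset
Bit 9: prefix='1' (no match yet)
Bit 10: prefix='11' -> emit 'o', reset

Answer: ciiciiio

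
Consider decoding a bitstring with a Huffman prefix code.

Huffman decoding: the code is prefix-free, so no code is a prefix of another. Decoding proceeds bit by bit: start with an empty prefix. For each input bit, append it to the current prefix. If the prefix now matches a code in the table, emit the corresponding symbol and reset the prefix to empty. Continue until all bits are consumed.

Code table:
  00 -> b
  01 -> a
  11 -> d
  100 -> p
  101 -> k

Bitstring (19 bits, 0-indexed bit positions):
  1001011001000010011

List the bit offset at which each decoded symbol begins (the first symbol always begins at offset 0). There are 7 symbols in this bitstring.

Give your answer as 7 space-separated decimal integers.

Bit 0: prefix='1' (no match yet)
Bit 1: prefix='10' (no match yet)
Bit 2: prefix='100' -> emit 'p', reset
Bit 3: prefix='1' (no match yet)
Bit 4: prefix='10' (no match yet)
Bit 5: prefix='101' -> emit 'k', reset
Bit 6: prefix='1' (no match yet)
Bit 7: prefix='10' (no match yet)
Bit 8: prefix='100' -> emit 'p', reset
Bit 9: prefix='1' (no match yet)
Bit 10: prefix='10' (no match yet)
Bit 11: prefix='100' -> emit 'p', reset
Bit 12: prefix='0' (no match yet)
Bit 13: prefix='00' -> emit 'b', reset
Bit 14: prefix='1' (no match yet)
Bit 15: prefix='10' (no match yet)
Bit 16: prefix='100' -> emit 'p', reset
Bit 17: prefix='1' (no match yet)
Bit 18: prefix='11' -> emit 'd', reset

Answer: 0 3 6 9 12 14 17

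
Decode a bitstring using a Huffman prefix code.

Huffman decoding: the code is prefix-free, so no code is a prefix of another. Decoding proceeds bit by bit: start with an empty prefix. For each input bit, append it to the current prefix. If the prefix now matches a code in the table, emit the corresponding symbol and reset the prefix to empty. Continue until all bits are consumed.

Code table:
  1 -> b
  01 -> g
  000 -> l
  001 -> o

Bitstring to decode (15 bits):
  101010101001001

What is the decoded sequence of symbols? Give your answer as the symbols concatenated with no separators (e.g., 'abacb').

Answer: bggggoo

Derivation:
Bit 0: prefix='1' -> emit 'b', reset
Bit 1: prefix='0' (no match yet)
Bit 2: prefix='01' -> emit 'g', reset
Bit 3: prefix='0' (no match yet)
Bit 4: prefix='01' -> emit 'g', reset
Bit 5: prefix='0' (no match yet)
Bit 6: prefix='01' -> emit 'g', reset
Bit 7: prefix='0' (no match yet)
Bit 8: prefix='01' -> emit 'g', reset
Bit 9: prefix='0' (no match yet)
Bit 10: prefix='00' (no match yet)
Bit 11: prefix='001' -> emit 'o', reset
Bit 12: prefix='0' (no match yet)
Bit 13: prefix='00' (no match yet)
Bit 14: prefix='001' -> emit 'o', reset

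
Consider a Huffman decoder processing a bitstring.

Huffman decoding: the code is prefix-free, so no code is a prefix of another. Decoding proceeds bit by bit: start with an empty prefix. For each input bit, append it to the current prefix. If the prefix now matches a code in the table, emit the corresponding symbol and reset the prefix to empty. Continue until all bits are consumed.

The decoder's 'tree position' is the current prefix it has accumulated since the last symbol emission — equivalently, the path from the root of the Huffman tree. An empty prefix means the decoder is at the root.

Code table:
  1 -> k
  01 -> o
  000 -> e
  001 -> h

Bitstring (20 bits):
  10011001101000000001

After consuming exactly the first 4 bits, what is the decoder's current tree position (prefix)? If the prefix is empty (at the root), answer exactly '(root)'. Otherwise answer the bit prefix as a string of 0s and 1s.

Answer: (root)

Derivation:
Bit 0: prefix='1' -> emit 'k', reset
Bit 1: prefix='0' (no match yet)
Bit 2: prefix='00' (no match yet)
Bit 3: prefix='001' -> emit 'h', reset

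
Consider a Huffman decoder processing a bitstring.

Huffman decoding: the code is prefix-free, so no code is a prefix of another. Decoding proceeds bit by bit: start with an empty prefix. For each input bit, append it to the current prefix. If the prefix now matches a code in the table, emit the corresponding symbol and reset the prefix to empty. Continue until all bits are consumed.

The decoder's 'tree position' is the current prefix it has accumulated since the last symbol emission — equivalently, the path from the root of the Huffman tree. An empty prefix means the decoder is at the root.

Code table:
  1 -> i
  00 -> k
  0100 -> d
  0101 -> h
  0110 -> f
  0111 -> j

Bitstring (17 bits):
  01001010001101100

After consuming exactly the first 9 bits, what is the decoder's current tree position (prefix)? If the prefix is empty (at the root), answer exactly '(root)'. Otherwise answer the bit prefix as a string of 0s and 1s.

Answer: (root)

Derivation:
Bit 0: prefix='0' (no match yet)
Bit 1: prefix='01' (no match yet)
Bit 2: prefix='010' (no match yet)
Bit 3: prefix='0100' -> emit 'd', reset
Bit 4: prefix='1' -> emit 'i', reset
Bit 5: prefix='0' (no match yet)
Bit 6: prefix='01' (no match yet)
Bit 7: prefix='010' (no match yet)
Bit 8: prefix='0100' -> emit 'd', reset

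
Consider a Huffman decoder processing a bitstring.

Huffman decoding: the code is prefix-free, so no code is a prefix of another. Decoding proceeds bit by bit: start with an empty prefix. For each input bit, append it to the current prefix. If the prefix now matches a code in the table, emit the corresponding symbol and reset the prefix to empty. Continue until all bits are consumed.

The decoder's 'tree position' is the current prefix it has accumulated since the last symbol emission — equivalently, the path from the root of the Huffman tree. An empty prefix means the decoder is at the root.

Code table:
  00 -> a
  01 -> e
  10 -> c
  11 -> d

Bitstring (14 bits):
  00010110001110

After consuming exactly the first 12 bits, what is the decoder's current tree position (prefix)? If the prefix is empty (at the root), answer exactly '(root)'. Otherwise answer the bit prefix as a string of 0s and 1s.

Answer: (root)

Derivation:
Bit 0: prefix='0' (no match yet)
Bit 1: prefix='00' -> emit 'a', reset
Bit 2: prefix='0' (no match yet)
Bit 3: prefix='01' -> emit 'e', reset
Bit 4: prefix='0' (no match yet)
Bit 5: prefix='01' -> emit 'e', reset
Bit 6: prefix='1' (no match yet)
Bit 7: prefix='10' -> emit 'c', reset
Bit 8: prefix='0' (no match yet)
Bit 9: prefix='00' -> emit 'a', reset
Bit 10: prefix='1' (no match yet)
Bit 11: prefix='11' -> emit 'd', reset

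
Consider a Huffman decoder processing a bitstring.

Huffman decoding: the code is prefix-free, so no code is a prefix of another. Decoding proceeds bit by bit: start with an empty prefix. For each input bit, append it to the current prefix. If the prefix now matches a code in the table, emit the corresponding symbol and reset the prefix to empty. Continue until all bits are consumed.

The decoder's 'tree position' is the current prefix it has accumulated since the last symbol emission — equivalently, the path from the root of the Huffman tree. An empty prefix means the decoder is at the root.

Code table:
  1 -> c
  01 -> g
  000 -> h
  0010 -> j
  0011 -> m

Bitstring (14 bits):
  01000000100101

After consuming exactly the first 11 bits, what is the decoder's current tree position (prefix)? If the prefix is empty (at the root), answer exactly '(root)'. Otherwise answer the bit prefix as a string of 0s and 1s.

Answer: 00

Derivation:
Bit 0: prefix='0' (no match yet)
Bit 1: prefix='01' -> emit 'g', reset
Bit 2: prefix='0' (no match yet)
Bit 3: prefix='00' (no match yet)
Bit 4: prefix='000' -> emit 'h', reset
Bit 5: prefix='0' (no match yet)
Bit 6: prefix='00' (no match yet)
Bit 7: prefix='000' -> emit 'h', reset
Bit 8: prefix='1' -> emit 'c', reset
Bit 9: prefix='0' (no match yet)
Bit 10: prefix='00' (no match yet)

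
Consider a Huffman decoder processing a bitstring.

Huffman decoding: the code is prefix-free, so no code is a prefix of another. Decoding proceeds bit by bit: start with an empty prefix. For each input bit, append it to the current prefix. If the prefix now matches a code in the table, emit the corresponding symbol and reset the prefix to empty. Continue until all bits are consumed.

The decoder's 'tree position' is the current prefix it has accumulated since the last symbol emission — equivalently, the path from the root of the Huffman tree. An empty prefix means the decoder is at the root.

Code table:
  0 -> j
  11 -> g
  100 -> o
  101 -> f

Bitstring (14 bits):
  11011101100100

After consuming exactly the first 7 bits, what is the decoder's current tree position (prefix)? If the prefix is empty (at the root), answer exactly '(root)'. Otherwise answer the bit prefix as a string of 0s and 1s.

Bit 0: prefix='1' (no match yet)
Bit 1: prefix='11' -> emit 'g', reset
Bit 2: prefix='0' -> emit 'j', reset
Bit 3: prefix='1' (no match yet)
Bit 4: prefix='11' -> emit 'g', reset
Bit 5: prefix='1' (no match yet)
Bit 6: prefix='10' (no match yet)

Answer: 10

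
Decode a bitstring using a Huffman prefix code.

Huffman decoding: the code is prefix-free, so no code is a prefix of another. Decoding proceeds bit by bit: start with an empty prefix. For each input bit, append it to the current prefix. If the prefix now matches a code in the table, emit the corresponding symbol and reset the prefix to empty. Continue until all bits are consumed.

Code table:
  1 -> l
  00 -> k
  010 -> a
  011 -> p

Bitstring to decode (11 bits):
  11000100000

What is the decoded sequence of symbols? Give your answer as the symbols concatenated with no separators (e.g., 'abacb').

Bit 0: prefix='1' -> emit 'l', reset
Bit 1: prefix='1' -> emit 'l', reset
Bit 2: prefix='0' (no match yet)
Bit 3: prefix='00' -> emit 'k', reset
Bit 4: prefix='0' (no match yet)
Bit 5: prefix='01' (no match yet)
Bit 6: prefix='010' -> emit 'a', reset
Bit 7: prefix='0' (no match yet)
Bit 8: prefix='00' -> emit 'k', reset
Bit 9: prefix='0' (no match yet)
Bit 10: prefix='00' -> emit 'k', reset

Answer: llkakk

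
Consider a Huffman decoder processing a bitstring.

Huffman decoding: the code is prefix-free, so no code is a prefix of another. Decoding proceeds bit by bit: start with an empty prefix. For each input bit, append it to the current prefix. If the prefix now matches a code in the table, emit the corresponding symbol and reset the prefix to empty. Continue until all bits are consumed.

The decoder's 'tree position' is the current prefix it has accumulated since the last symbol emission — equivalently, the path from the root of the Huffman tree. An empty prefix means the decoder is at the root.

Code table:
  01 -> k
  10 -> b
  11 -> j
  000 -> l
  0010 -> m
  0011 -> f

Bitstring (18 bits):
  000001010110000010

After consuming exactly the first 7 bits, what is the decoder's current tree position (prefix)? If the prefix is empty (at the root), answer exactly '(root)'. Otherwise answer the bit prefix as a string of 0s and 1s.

Answer: (root)

Derivation:
Bit 0: prefix='0' (no match yet)
Bit 1: prefix='00' (no match yet)
Bit 2: prefix='000' -> emit 'l', reset
Bit 3: prefix='0' (no match yet)
Bit 4: prefix='00' (no match yet)
Bit 5: prefix='001' (no match yet)
Bit 6: prefix='0010' -> emit 'm', reset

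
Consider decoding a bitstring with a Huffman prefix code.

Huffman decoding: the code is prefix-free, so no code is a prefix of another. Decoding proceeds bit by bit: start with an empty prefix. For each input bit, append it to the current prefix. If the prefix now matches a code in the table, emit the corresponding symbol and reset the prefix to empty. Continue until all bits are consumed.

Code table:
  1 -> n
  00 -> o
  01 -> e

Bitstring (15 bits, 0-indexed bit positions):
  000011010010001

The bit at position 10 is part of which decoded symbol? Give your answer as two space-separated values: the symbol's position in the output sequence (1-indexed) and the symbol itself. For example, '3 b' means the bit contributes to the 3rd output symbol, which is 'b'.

Answer: 7 n

Derivation:
Bit 0: prefix='0' (no match yet)
Bit 1: prefix='00' -> emit 'o', reset
Bit 2: prefix='0' (no match yet)
Bit 3: prefix='00' -> emit 'o', reset
Bit 4: prefix='1' -> emit 'n', reset
Bit 5: prefix='1' -> emit 'n', reset
Bit 6: prefix='0' (no match yet)
Bit 7: prefix='01' -> emit 'e', reset
Bit 8: prefix='0' (no match yet)
Bit 9: prefix='00' -> emit 'o', reset
Bit 10: prefix='1' -> emit 'n', reset
Bit 11: prefix='0' (no match yet)
Bit 12: prefix='00' -> emit 'o', reset
Bit 13: prefix='0' (no match yet)
Bit 14: prefix='01' -> emit 'e', reset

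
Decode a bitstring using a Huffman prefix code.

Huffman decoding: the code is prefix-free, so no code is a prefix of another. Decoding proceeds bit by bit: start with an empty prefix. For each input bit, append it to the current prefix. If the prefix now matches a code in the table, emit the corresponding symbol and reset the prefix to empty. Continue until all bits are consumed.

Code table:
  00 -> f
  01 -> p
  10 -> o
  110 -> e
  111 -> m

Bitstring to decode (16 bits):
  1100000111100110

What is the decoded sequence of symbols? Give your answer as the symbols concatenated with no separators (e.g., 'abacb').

Bit 0: prefix='1' (no match yet)
Bit 1: prefix='11' (no match yet)
Bit 2: prefix='110' -> emit 'e', reset
Bit 3: prefix='0' (no match yet)
Bit 4: prefix='00' -> emit 'f', reset
Bit 5: prefix='0' (no match yet)
Bit 6: prefix='00' -> emit 'f', reset
Bit 7: prefix='1' (no match yet)
Bit 8: prefix='11' (no match yet)
Bit 9: prefix='111' -> emit 'm', reset
Bit 10: prefix='1' (no match yet)
Bit 11: prefix='10' -> emit 'o', reset
Bit 12: prefix='0' (no match yet)
Bit 13: prefix='01' -> emit 'p', reset
Bit 14: prefix='1' (no match yet)
Bit 15: prefix='10' -> emit 'o', reset

Answer: effmopo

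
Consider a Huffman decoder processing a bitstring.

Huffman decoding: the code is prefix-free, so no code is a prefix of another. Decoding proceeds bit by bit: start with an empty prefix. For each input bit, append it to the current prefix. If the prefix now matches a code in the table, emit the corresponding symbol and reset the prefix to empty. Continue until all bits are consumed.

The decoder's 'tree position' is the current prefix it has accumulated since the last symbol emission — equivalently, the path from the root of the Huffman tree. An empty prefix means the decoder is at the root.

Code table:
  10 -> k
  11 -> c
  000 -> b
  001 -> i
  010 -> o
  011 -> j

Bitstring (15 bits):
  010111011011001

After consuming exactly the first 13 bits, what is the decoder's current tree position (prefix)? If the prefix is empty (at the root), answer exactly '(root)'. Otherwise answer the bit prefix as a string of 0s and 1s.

Bit 0: prefix='0' (no match yet)
Bit 1: prefix='01' (no match yet)
Bit 2: prefix='010' -> emit 'o', reset
Bit 3: prefix='1' (no match yet)
Bit 4: prefix='11' -> emit 'c', reset
Bit 5: prefix='1' (no match yet)
Bit 6: prefix='10' -> emit 'k', reset
Bit 7: prefix='1' (no match yet)
Bit 8: prefix='11' -> emit 'c', reset
Bit 9: prefix='0' (no match yet)
Bit 10: prefix='01' (no match yet)
Bit 11: prefix='011' -> emit 'j', reset
Bit 12: prefix='0' (no match yet)

Answer: 0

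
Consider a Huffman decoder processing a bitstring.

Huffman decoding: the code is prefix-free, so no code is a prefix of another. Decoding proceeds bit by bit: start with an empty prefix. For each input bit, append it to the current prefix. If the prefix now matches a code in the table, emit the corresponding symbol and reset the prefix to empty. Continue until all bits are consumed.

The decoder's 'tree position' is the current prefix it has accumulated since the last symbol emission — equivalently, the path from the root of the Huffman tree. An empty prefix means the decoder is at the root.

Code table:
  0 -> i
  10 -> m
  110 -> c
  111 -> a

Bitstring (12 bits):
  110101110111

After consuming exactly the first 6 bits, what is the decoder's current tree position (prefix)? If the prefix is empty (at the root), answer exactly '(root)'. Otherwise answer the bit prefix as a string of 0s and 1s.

Answer: 1

Derivation:
Bit 0: prefix='1' (no match yet)
Bit 1: prefix='11' (no match yet)
Bit 2: prefix='110' -> emit 'c', reset
Bit 3: prefix='1' (no match yet)
Bit 4: prefix='10' -> emit 'm', reset
Bit 5: prefix='1' (no match yet)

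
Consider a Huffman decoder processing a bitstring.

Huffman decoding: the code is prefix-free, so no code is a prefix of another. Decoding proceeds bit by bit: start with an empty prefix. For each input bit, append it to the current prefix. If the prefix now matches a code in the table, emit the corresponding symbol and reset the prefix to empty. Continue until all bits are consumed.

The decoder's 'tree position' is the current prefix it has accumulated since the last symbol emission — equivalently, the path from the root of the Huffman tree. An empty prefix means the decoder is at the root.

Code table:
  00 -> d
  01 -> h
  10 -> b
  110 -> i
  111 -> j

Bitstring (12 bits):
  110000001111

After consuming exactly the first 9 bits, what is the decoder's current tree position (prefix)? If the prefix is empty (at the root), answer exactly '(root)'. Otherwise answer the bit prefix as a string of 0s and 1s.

Answer: (root)

Derivation:
Bit 0: prefix='1' (no match yet)
Bit 1: prefix='11' (no match yet)
Bit 2: prefix='110' -> emit 'i', reset
Bit 3: prefix='0' (no match yet)
Bit 4: prefix='00' -> emit 'd', reset
Bit 5: prefix='0' (no match yet)
Bit 6: prefix='00' -> emit 'd', reset
Bit 7: prefix='0' (no match yet)
Bit 8: prefix='01' -> emit 'h', reset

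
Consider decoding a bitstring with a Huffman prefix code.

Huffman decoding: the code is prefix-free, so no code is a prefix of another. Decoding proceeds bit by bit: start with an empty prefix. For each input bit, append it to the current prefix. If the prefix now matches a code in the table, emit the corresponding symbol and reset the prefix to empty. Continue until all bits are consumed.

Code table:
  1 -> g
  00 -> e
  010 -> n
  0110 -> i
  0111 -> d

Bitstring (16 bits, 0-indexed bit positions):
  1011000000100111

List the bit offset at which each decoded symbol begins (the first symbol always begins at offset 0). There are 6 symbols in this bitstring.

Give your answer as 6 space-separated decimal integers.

Answer: 0 1 5 7 9 12

Derivation:
Bit 0: prefix='1' -> emit 'g', reset
Bit 1: prefix='0' (no match yet)
Bit 2: prefix='01' (no match yet)
Bit 3: prefix='011' (no match yet)
Bit 4: prefix='0110' -> emit 'i', reset
Bit 5: prefix='0' (no match yet)
Bit 6: prefix='00' -> emit 'e', reset
Bit 7: prefix='0' (no match yet)
Bit 8: prefix='00' -> emit 'e', reset
Bit 9: prefix='0' (no match yet)
Bit 10: prefix='01' (no match yet)
Bit 11: prefix='010' -> emit 'n', reset
Bit 12: prefix='0' (no match yet)
Bit 13: prefix='01' (no match yet)
Bit 14: prefix='011' (no match yet)
Bit 15: prefix='0111' -> emit 'd', reset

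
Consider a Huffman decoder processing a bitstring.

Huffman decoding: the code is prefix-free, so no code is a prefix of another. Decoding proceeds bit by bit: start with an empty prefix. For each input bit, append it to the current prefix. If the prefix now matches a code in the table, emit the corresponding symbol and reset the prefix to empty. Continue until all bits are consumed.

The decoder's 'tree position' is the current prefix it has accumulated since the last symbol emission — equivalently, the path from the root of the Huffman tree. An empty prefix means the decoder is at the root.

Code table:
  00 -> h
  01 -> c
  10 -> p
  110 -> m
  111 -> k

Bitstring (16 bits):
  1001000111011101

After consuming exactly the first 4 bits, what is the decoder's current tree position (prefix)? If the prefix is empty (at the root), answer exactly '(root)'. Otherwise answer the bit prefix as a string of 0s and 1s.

Answer: (root)

Derivation:
Bit 0: prefix='1' (no match yet)
Bit 1: prefix='10' -> emit 'p', reset
Bit 2: prefix='0' (no match yet)
Bit 3: prefix='01' -> emit 'c', reset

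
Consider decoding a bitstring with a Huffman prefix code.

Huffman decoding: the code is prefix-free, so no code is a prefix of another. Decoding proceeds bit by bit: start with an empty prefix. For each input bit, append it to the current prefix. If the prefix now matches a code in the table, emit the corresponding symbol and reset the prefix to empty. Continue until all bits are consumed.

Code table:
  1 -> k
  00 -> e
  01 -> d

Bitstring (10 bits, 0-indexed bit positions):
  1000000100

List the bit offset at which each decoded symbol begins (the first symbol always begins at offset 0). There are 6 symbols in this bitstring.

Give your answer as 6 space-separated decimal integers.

Bit 0: prefix='1' -> emit 'k', reset
Bit 1: prefix='0' (no match yet)
Bit 2: prefix='00' -> emit 'e', reset
Bit 3: prefix='0' (no match yet)
Bit 4: prefix='00' -> emit 'e', reset
Bit 5: prefix='0' (no match yet)
Bit 6: prefix='00' -> emit 'e', reset
Bit 7: prefix='1' -> emit 'k', reset
Bit 8: prefix='0' (no match yet)
Bit 9: prefix='00' -> emit 'e', reset

Answer: 0 1 3 5 7 8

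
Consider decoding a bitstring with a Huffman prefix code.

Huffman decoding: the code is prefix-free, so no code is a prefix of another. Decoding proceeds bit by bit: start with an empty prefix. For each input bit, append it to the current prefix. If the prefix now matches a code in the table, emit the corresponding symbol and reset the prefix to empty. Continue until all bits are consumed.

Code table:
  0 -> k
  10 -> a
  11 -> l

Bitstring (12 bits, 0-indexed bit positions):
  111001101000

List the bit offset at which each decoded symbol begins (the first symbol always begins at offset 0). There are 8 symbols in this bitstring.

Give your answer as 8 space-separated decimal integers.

Bit 0: prefix='1' (no match yet)
Bit 1: prefix='11' -> emit 'l', reset
Bit 2: prefix='1' (no match yet)
Bit 3: prefix='10' -> emit 'a', reset
Bit 4: prefix='0' -> emit 'k', reset
Bit 5: prefix='1' (no match yet)
Bit 6: prefix='11' -> emit 'l', reset
Bit 7: prefix='0' -> emit 'k', reset
Bit 8: prefix='1' (no match yet)
Bit 9: prefix='10' -> emit 'a', reset
Bit 10: prefix='0' -> emit 'k', reset
Bit 11: prefix='0' -> emit 'k', reset

Answer: 0 2 4 5 7 8 10 11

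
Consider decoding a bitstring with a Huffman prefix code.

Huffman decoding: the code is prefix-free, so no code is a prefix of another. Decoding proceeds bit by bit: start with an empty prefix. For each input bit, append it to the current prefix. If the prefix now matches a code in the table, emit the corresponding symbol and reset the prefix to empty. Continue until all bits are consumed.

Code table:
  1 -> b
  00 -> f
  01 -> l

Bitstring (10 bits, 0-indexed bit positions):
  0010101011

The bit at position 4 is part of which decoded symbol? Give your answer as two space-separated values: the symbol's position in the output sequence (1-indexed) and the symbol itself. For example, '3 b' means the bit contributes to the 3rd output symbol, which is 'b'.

Answer: 3 l

Derivation:
Bit 0: prefix='0' (no match yet)
Bit 1: prefix='00' -> emit 'f', reset
Bit 2: prefix='1' -> emit 'b', reset
Bit 3: prefix='0' (no match yet)
Bit 4: prefix='01' -> emit 'l', reset
Bit 5: prefix='0' (no match yet)
Bit 6: prefix='01' -> emit 'l', reset
Bit 7: prefix='0' (no match yet)
Bit 8: prefix='01' -> emit 'l', reset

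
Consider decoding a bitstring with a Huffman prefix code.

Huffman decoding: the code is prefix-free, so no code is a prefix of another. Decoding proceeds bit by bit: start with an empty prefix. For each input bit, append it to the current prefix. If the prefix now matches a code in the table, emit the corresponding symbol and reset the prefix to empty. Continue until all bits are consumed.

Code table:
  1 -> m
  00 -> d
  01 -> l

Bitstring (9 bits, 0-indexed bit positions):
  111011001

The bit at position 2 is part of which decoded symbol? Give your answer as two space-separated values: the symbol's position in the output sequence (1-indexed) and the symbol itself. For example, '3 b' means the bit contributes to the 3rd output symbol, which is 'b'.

Bit 0: prefix='1' -> emit 'm', reset
Bit 1: prefix='1' -> emit 'm', reset
Bit 2: prefix='1' -> emit 'm', reset
Bit 3: prefix='0' (no match yet)
Bit 4: prefix='01' -> emit 'l', reset
Bit 5: prefix='1' -> emit 'm', reset
Bit 6: prefix='0' (no match yet)

Answer: 3 m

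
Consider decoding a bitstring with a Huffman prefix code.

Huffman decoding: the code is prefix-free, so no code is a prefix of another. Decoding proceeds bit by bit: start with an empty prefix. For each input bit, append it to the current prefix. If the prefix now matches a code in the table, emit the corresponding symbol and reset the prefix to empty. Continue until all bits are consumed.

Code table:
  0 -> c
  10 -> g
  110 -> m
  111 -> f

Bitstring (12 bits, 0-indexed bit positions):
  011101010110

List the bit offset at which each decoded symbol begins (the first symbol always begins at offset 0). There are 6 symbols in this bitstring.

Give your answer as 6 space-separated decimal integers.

Bit 0: prefix='0' -> emit 'c', reset
Bit 1: prefix='1' (no match yet)
Bit 2: prefix='11' (no match yet)
Bit 3: prefix='111' -> emit 'f', reset
Bit 4: prefix='0' -> emit 'c', reset
Bit 5: prefix='1' (no match yet)
Bit 6: prefix='10' -> emit 'g', reset
Bit 7: prefix='1' (no match yet)
Bit 8: prefix='10' -> emit 'g', reset
Bit 9: prefix='1' (no match yet)
Bit 10: prefix='11' (no match yet)
Bit 11: prefix='110' -> emit 'm', reset

Answer: 0 1 4 5 7 9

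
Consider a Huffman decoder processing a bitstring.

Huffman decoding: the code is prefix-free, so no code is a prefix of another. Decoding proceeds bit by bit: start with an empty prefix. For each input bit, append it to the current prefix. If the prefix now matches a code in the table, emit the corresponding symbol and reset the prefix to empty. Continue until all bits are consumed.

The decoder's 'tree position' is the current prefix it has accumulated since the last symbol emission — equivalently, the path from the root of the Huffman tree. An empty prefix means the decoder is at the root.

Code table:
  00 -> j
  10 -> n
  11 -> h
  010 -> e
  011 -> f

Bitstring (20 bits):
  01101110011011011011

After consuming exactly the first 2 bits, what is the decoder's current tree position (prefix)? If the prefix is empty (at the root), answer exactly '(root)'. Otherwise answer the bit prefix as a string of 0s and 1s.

Answer: 01

Derivation:
Bit 0: prefix='0' (no match yet)
Bit 1: prefix='01' (no match yet)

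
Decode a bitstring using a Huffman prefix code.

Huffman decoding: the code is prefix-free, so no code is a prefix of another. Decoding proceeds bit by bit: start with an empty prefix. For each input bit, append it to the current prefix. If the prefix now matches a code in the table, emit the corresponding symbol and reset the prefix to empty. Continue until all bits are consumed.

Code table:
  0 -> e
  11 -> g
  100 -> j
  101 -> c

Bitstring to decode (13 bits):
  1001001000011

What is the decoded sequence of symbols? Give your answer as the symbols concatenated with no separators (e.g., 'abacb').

Bit 0: prefix='1' (no match yet)
Bit 1: prefix='10' (no match yet)
Bit 2: prefix='100' -> emit 'j', reset
Bit 3: prefix='1' (no match yet)
Bit 4: prefix='10' (no match yet)
Bit 5: prefix='100' -> emit 'j', reset
Bit 6: prefix='1' (no match yet)
Bit 7: prefix='10' (no match yet)
Bit 8: prefix='100' -> emit 'j', reset
Bit 9: prefix='0' -> emit 'e', reset
Bit 10: prefix='0' -> emit 'e', reset
Bit 11: prefix='1' (no match yet)
Bit 12: prefix='11' -> emit 'g', reset

Answer: jjjeeg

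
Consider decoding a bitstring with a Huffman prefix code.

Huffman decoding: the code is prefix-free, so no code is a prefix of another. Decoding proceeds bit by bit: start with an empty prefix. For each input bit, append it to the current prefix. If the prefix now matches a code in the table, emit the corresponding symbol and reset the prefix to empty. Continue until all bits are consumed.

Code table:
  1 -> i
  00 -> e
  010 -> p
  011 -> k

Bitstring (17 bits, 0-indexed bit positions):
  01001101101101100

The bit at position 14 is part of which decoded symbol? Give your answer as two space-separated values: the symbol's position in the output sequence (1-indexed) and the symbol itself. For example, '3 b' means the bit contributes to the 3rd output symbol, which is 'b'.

Answer: 5 k

Derivation:
Bit 0: prefix='0' (no match yet)
Bit 1: prefix='01' (no match yet)
Bit 2: prefix='010' -> emit 'p', reset
Bit 3: prefix='0' (no match yet)
Bit 4: prefix='01' (no match yet)
Bit 5: prefix='011' -> emit 'k', reset
Bit 6: prefix='0' (no match yet)
Bit 7: prefix='01' (no match yet)
Bit 8: prefix='011' -> emit 'k', reset
Bit 9: prefix='0' (no match yet)
Bit 10: prefix='01' (no match yet)
Bit 11: prefix='011' -> emit 'k', reset
Bit 12: prefix='0' (no match yet)
Bit 13: prefix='01' (no match yet)
Bit 14: prefix='011' -> emit 'k', reset
Bit 15: prefix='0' (no match yet)
Bit 16: prefix='00' -> emit 'e', reset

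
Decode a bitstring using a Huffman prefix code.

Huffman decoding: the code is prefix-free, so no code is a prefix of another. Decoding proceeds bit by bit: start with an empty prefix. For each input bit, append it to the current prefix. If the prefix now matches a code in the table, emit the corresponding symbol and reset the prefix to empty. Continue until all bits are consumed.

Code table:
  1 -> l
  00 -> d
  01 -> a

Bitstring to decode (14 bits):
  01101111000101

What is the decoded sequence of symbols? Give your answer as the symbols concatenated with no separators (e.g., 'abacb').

Answer: alallldaa

Derivation:
Bit 0: prefix='0' (no match yet)
Bit 1: prefix='01' -> emit 'a', reset
Bit 2: prefix='1' -> emit 'l', reset
Bit 3: prefix='0' (no match yet)
Bit 4: prefix='01' -> emit 'a', reset
Bit 5: prefix='1' -> emit 'l', reset
Bit 6: prefix='1' -> emit 'l', reset
Bit 7: prefix='1' -> emit 'l', reset
Bit 8: prefix='0' (no match yet)
Bit 9: prefix='00' -> emit 'd', reset
Bit 10: prefix='0' (no match yet)
Bit 11: prefix='01' -> emit 'a', reset
Bit 12: prefix='0' (no match yet)
Bit 13: prefix='01' -> emit 'a', reset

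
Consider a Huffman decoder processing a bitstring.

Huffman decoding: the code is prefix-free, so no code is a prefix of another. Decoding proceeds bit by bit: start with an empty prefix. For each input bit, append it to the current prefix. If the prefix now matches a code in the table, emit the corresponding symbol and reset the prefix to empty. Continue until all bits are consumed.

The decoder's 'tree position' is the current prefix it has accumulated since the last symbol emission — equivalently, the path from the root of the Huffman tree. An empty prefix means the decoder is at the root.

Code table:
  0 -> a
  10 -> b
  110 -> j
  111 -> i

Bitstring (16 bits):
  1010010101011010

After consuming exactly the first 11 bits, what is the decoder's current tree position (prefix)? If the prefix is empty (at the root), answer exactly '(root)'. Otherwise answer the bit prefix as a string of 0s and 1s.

Answer: (root)

Derivation:
Bit 0: prefix='1' (no match yet)
Bit 1: prefix='10' -> emit 'b', reset
Bit 2: prefix='1' (no match yet)
Bit 3: prefix='10' -> emit 'b', reset
Bit 4: prefix='0' -> emit 'a', reset
Bit 5: prefix='1' (no match yet)
Bit 6: prefix='10' -> emit 'b', reset
Bit 7: prefix='1' (no match yet)
Bit 8: prefix='10' -> emit 'b', reset
Bit 9: prefix='1' (no match yet)
Bit 10: prefix='10' -> emit 'b', reset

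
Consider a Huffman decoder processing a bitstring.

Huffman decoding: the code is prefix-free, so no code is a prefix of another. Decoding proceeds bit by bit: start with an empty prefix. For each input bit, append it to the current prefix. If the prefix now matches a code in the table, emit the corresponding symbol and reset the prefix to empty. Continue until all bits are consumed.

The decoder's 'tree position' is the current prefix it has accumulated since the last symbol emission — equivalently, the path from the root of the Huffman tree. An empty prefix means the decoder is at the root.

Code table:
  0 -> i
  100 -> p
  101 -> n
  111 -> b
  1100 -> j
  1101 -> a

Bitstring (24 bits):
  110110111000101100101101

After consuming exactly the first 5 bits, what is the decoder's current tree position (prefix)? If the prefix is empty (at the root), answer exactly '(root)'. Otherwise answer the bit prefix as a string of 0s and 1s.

Bit 0: prefix='1' (no match yet)
Bit 1: prefix='11' (no match yet)
Bit 2: prefix='110' (no match yet)
Bit 3: prefix='1101' -> emit 'a', reset
Bit 4: prefix='1' (no match yet)

Answer: 1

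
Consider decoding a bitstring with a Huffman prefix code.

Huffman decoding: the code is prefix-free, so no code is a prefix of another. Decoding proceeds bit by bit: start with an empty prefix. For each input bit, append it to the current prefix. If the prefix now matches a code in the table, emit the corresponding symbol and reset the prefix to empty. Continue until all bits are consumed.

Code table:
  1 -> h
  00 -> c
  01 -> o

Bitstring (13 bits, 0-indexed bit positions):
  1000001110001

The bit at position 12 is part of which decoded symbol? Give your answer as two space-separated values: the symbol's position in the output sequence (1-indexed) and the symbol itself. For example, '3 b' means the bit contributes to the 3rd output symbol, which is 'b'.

Bit 0: prefix='1' -> emit 'h', reset
Bit 1: prefix='0' (no match yet)
Bit 2: prefix='00' -> emit 'c', reset
Bit 3: prefix='0' (no match yet)
Bit 4: prefix='00' -> emit 'c', reset
Bit 5: prefix='0' (no match yet)
Bit 6: prefix='01' -> emit 'o', reset
Bit 7: prefix='1' -> emit 'h', reset
Bit 8: prefix='1' -> emit 'h', reset
Bit 9: prefix='0' (no match yet)
Bit 10: prefix='00' -> emit 'c', reset
Bit 11: prefix='0' (no match yet)
Bit 12: prefix='01' -> emit 'o', reset

Answer: 8 o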